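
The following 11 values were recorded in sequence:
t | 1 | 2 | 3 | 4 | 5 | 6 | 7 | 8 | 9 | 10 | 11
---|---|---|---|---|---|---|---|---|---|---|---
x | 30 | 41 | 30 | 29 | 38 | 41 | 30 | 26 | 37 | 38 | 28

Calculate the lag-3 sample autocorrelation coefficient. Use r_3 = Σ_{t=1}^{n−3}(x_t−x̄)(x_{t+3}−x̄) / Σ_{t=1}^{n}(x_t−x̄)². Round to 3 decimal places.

Mean x̄ = (30 + 41 + 30 + 29 + 38 + 41 + 30 + 26 + 37 + 38 + 28)/11 = 33.4545
Numerator Σ_{t=1}^{8}(x_t−x̄)(x_{t+3}−x̄) = 56.8347
Denominator Σ(x_t−x̄)² = 308.7273
r_3 = 56.8347 / 308.7273 = 0.184

0.184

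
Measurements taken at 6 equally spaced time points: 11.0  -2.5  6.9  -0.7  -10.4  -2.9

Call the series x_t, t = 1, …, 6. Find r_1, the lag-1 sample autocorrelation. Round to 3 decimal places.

-0.036

Mean x̄ = (11.0 − 2.5 + 6.9 − 0.7 − 10.4 − 2.9)/6 = 0.2333
Deviations from mean: 10.7667, -2.7333, 6.6667, -0.9333, -10.6333, -3.1333
Σ(x_t−x̄)(x_{t+1}−x̄) = (-29.4289) + (-18.2222) + (-6.2222) + (9.9244) + (33.3178) = -10.6311
Denominator Σ(x_t−x̄)² = 291.5933
r_1 = -10.6311 / 291.5933 = -0.036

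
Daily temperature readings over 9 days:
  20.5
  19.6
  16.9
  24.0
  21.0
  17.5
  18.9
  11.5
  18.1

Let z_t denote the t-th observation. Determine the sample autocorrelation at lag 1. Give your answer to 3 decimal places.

Mean z̄ = (20.5 + 19.6 + 16.9 + 24.0 + 21.0 + 17.5 + 18.9 + 11.5 + 18.1)/9 = 18.6667
Numerator Σ_{t=1}^{8}(z_t−z̄)(z_{t+1}−z̄) = 2.4789
Denominator Σ(z_t−z̄)² = 94.3400
r_1 = 2.4789 / 94.3400 = 0.026

0.026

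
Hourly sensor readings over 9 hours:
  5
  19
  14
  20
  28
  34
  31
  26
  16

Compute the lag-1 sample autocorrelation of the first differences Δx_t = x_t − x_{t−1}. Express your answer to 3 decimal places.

0.066

First differences Δx: 14, -5, 6, 8, 6, -3, -5, -10
Mean of differences = 1.3750
Numerator Σ(Δx_t−Δx̄)(Δx_{t+1}−Δx̄) = 31.4844
Denominator Σ(Δx_t−Δx̄)² = 475.8750
r_1(Δx) = 31.4844 / 475.8750 = 0.066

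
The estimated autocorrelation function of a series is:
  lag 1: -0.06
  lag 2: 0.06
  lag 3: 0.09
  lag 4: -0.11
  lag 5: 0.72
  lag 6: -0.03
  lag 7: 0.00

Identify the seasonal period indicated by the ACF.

5

The largest autocorrelation is r_5 = 0.72; the remaining lags stay at or below 0.09.
The dominant spike at lag 5 indicates a seasonal period of 5.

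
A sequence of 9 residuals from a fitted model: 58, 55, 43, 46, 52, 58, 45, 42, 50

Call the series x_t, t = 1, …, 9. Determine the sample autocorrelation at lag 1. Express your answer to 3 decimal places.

0.129

Mean x̄ = (58 + 55 + 43 + 46 + 52 + 58 + 45 + 42 + 50)/9 = 49.8889
Numerator Σ_{t=1}^{8}(x_t−x̄)(x_{t+1}−x̄) = 39.9877
Denominator Σ(x_t−x̄)² = 310.8889
r_1 = 39.9877 / 310.8889 = 0.129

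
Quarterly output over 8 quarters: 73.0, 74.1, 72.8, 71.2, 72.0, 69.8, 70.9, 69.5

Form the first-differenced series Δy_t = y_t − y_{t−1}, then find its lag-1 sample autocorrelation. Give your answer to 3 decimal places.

-0.663

First differences Δy: 1.1, -1.3, -1.6, 0.8, -2.2, 1.1, -1.4
Mean of differences = -0.5000
Numerator Σ(Δy_t−Δȳ)(Δy_{t+1}−Δȳ) = -8.2000
Denominator Σ(Δy_t−Δȳ)² = 12.3600
r_1(Δy) = -8.2000 / 12.3600 = -0.663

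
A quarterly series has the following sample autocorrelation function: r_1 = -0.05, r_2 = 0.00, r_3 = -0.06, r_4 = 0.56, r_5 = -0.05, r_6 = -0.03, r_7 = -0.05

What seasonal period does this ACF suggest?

The largest autocorrelation is r_4 = 0.56; the remaining lags stay at or below 0.00.
The dominant spike at lag 4 indicates a seasonal period of 4.

4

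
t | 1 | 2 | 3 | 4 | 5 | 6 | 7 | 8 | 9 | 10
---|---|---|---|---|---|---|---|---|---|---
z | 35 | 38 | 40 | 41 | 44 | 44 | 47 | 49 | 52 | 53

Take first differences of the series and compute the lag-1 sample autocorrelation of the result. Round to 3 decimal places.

First differences Δz: 3, 2, 1, 3, 0, 3, 2, 3, 1
Mean of differences = 2.0000
Numerator Σ(Δz_t−Δz̄)(Δz_{t+1}−Δz̄) = -6.0000
Denominator Σ(Δz_t−Δz̄)² = 10.0000
r_1(Δz) = -6.0000 / 10.0000 = -0.600

-0.600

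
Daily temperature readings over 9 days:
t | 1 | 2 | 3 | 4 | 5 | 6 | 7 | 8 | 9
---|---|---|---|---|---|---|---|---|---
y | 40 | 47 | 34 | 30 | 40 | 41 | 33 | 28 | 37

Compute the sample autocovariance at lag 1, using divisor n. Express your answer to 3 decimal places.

3.321

Mean ȳ = (40 + 47 + 34 + 30 + 40 + 41 + 33 + 28 + 37)/9 = 36.6667
Σ_{t=1}^{8}(y_t−ȳ)(y_{t+1}−ȳ) = 29.8889
γ_1 = 29.8889 / 9 = 3.321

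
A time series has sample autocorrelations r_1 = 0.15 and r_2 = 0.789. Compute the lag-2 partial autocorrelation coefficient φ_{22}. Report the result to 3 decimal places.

0.784

φ_{22} = (r_2 − r_1²) / (1 − r_1²)
r_1² = (0.15)² = 0.0225
Numerator = 0.789 − 0.0225 = 0.7665; denominator = 1 − 0.0225 = 0.9775
φ_{22} = 0.7665 / 0.9775 = 0.784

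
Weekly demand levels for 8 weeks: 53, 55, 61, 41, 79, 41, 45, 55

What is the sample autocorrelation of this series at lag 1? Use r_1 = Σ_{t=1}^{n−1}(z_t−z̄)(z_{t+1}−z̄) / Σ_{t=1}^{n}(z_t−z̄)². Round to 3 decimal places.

-0.573

Mean z̄ = (53 + 55 + 61 + 41 + 79 + 41 + 45 + 55)/8 = 53.7500
Deviations from mean: -0.7500, 1.2500, 7.2500, -12.7500, 25.2500, -12.7500, -8.7500, 1.2500
Σ(z_t−z̄)(z_{t+1}−z̄) = (-0.9375) + (9.0625) + (-92.4375) + (-321.9375) + (-321.9375) + (111.5625) + (-10.9375) = -627.5625
Denominator Σ(z_t−z̄)² = 1095.5000
r_1 = -627.5625 / 1095.5000 = -0.573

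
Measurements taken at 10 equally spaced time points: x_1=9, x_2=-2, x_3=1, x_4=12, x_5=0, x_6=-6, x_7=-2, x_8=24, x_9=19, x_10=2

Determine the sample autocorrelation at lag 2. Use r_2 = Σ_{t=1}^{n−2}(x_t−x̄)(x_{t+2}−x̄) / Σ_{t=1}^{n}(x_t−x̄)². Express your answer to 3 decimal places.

-0.509

Mean x̄ = (9 − 2 + 1 + 12 + 0 − 6 − 2 + 24 + 19 + 2)/10 = 5.7000
Numerator Σ_{t=1}^{8}(x_t−x̄)(x_{t+2}−x̄) = -451.2800
Denominator Σ(x_t−x̄)² = 886.1000
r_2 = -451.2800 / 886.1000 = -0.509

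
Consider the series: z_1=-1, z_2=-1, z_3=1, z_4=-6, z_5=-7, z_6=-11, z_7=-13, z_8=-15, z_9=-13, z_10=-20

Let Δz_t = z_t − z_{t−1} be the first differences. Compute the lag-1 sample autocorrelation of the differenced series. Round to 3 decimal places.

First differences Δz: 0, 2, -7, -1, -4, -2, -2, 2, -7
Mean of differences = -2.1111
Numerator Σ(Δz_t−Δz̄)(Δz_{t+1}−Δz̄) = -38.7901
Denominator Σ(Δz_t−Δz̄)² = 90.8889
r_1(Δz) = -38.7901 / 90.8889 = -0.427

-0.427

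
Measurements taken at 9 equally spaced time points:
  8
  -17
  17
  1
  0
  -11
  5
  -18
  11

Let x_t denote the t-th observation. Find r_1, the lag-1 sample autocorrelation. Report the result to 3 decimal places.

Mean x̄ = (8 − 17 + 17 + 1 + 0 − 11 + 5 − 18 + 11)/9 = -0.4444
Numerator Σ_{t=1}^{8}(x_t−x̄)(x_{t+1}−x̄) = -761.4198
Denominator Σ(x_t−x̄)² = 1232.2222
r_1 = -761.4198 / 1232.2222 = -0.618

-0.618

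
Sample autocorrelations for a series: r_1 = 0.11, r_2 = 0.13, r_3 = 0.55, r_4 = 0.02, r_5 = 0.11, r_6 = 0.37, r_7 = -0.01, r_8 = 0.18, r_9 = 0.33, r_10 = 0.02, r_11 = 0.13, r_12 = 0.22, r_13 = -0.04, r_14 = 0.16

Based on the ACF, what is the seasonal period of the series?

3

The largest autocorrelation is r_3 = 0.55, with weaker echoes at lags 6 (0.37), 9 (0.33) and 12 (0.22); the remaining lags stay at or below 0.18.
The dominant spike at lag 3 indicates a seasonal period of 3.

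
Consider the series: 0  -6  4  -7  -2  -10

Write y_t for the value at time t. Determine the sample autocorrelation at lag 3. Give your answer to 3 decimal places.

-0.492

Mean ȳ = (0 − 6 + 4 − 7 − 2 − 10)/6 = -3.5000
Σ(y_t−ȳ)(y_{t+3}−ȳ) = (-12.2500) + (-3.7500) + (-48.7500) = -64.7500
Denominator Σ(y_t−ȳ)² = 131.5000
r_3 = -64.7500 / 131.5000 = -0.492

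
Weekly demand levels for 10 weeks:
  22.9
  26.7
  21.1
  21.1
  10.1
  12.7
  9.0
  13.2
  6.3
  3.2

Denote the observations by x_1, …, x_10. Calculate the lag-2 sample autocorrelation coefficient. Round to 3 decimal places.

0.326

Mean x̄ = (22.9 + 26.7 + 21.1 + 21.1 + 10.1 + 12.7 + 9.0 + 13.2 + 6.3 + 3.2)/10 = 14.6300
Numerator Σ_{t=1}^{8}(x_t−x̄)(x_{t+2}−x̄) = 181.3102
Denominator Σ(x_t−x̄)² = 555.8210
r_2 = 181.3102 / 555.8210 = 0.326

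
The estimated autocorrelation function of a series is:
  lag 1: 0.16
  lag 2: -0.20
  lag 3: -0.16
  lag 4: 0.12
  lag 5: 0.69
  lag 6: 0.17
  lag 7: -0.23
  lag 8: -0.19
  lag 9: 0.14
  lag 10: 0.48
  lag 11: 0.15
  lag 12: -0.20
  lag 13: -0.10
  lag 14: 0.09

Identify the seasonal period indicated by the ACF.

5

The largest autocorrelation is r_5 = 0.69, with a weaker echo at lag 10 (0.48); the remaining lags stay at or below 0.17.
The dominant spike at lag 5 indicates a seasonal period of 5.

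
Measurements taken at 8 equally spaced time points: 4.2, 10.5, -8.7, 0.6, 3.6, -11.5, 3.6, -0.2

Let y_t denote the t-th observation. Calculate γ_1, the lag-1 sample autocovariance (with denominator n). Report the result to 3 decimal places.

-16.675

Mean ȳ = (4.2 + 10.5 − 8.7 + 0.6 + 3.6 − 11.5 + 3.6 − 0.2)/8 = 0.2625
Deviations: 3.9375, 10.2375, -8.9625, 0.3375, 3.3375, -11.7625, 3.3375, -0.4625
Σ_{t=1}^{7}(y_t−ȳ)(y_{t+1}−ȳ) = -133.4002
γ_1 = -133.4002 / 8 = -16.675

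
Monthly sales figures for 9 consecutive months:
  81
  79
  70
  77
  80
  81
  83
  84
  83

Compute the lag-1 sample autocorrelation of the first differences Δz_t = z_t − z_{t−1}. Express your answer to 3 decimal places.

First differences Δz: -2, -9, 7, 3, 1, 2, 1, -1
Mean of differences = 0.2500
Numerator Σ(Δz_t−Δz̄)(Δz_{t+1}−Δz̄) = -19.3125
Denominator Σ(Δz_t−Δz̄)² = 149.5000
r_1(Δz) = -19.3125 / 149.5000 = -0.129

-0.129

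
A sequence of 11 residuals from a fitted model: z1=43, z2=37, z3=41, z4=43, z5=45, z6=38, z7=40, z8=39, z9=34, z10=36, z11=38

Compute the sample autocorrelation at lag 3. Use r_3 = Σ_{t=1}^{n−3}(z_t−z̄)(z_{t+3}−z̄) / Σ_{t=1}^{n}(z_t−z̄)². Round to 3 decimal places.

0.026

Mean z̄ = (43 + 37 + 41 + 43 + 45 + 38 + 40 + 39 + 34 + 36 + 38)/11 = 39.4545
Numerator Σ_{t=1}^{8}(z_t−z̄)(z_{t+3}−z̄) = 2.8347
Denominator Σ(z_t−z̄)² = 110.7273
r_3 = 2.8347 / 110.7273 = 0.026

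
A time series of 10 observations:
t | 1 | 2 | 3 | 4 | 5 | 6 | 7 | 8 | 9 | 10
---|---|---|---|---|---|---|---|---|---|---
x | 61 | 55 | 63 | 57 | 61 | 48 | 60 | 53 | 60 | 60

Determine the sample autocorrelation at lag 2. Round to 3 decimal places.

0.484

Mean x̄ = (61 + 55 + 63 + 57 + 61 + 48 + 60 + 53 + 60 + 60)/10 = 57.8000
Numerator Σ_{t=1}^{8}(x_t−x̄)(x_{t+2}−x̄) = 91.7200
Denominator Σ(x_t−x̄)² = 189.6000
r_2 = 91.7200 / 189.6000 = 0.484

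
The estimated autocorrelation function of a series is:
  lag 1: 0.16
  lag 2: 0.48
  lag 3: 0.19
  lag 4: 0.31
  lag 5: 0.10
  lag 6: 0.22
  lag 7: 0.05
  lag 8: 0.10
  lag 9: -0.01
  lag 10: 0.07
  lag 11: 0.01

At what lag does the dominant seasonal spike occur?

The largest autocorrelation is r_2 = 0.48, with weaker echoes at lags 4 (0.31) and 6 (0.22); the remaining lags stay at or below 0.19.
The dominant spike at lag 2 indicates a seasonal period of 2.

2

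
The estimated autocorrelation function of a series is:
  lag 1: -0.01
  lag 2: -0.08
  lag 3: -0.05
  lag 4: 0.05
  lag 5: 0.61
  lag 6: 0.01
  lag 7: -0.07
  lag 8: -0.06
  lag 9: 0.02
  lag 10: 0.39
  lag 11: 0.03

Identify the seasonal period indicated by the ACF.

The largest autocorrelation is r_5 = 0.61, with a weaker echo at lag 10 (0.39); the remaining lags stay at or below 0.05.
The dominant spike at lag 5 indicates a seasonal period of 5.

5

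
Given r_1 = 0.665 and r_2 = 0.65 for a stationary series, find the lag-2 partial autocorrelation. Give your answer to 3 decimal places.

0.373

φ_{22} = (r_2 − r_1²) / (1 − r_1²)
r_1² = (0.665)² = 0.442225
Numerator = 0.65 − 0.4422 = 0.2078; denominator = 1 − 0.4422 = 0.5578
φ_{22} = 0.2078 / 0.5578 = 0.373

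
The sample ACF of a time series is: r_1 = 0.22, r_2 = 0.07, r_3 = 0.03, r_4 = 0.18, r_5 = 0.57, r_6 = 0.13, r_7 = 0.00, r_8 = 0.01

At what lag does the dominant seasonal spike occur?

The largest autocorrelation is r_5 = 0.57; the remaining lags stay at or below 0.22. The elevated value at lag 1 (0.22), dropping to 0.07 at lag 2, reflects decaying short-term dependence rather than seasonality.
The dominant spike at lag 5 indicates a seasonal period of 5.

5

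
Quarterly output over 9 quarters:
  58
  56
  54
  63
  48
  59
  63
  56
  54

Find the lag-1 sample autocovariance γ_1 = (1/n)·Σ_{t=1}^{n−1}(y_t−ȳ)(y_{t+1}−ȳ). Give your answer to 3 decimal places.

-8.783

Mean ȳ = (58 + 56 + 54 + 63 + 48 + 59 + 63 + 56 + 54)/9 = 56.7778
Σ_{t=1}^{8}(y_t−ȳ)(y_{t+1}−ȳ) = -79.0494
γ_1 = -79.0494 / 9 = -8.783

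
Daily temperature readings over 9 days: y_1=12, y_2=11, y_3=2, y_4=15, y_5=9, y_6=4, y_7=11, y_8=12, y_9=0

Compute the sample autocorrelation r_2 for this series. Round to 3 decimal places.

Mean ȳ = (12 + 11 + 2 + 15 + 9 + 4 + 11 + 12 + 0)/9 = 8.4444
Σ(y_t−ȳ)(y_{t+2}−ȳ) = (-22.9136) + (16.7531) + (-3.5802) + (-29.1358) + (1.4198) + (-15.8025) + (-21.5802) = -74.8395
Denominator Σ(y_t−ȳ)² = 214.2222
r_2 = -74.8395 / 214.2222 = -0.349

-0.349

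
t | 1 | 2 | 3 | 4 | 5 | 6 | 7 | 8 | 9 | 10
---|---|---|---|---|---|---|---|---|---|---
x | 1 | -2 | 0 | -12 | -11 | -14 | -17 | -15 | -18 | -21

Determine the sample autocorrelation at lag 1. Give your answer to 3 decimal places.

0.604

Mean x̄ = (1 − 2 + 0 − 12 − 11 − 14 − 17 − 15 − 18 − 21)/10 = -10.9000
Numerator Σ_{t=1}^{9}(x_t−x̄)(x_{t+1}−x̄) = 336.0900
Denominator Σ(x_t−x̄)² = 556.9000
r_1 = 336.0900 / 556.9000 = 0.604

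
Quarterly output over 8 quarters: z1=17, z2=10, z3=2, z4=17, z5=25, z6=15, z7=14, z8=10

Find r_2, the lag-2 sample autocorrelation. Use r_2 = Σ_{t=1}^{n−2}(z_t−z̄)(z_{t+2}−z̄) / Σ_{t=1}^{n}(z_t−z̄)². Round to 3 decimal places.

-0.572

Mean z̄ = (17 + 10 + 2 + 17 + 25 + 15 + 14 + 10)/8 = 13.7500
Deviations from mean: 3.2500, -3.7500, -11.7500, 3.2500, 11.2500, 1.2500, 0.2500, -3.7500
Σ(z_t−z̄)(z_{t+2}−z̄) = (-38.1875) + (-12.1875) + (-132.1875) + (4.0625) + (2.8125) + (-4.6875) = -180.3750
Denominator Σ(z_t−z̄)² = 315.5000
r_2 = -180.3750 / 315.5000 = -0.572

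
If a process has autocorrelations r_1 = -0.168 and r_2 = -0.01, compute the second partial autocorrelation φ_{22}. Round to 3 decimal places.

-0.039

φ_{22} = (r_2 − r_1²) / (1 − r_1²)
r_1² = (-0.168)² = 0.028224
Numerator = -0.01 − 0.0282 = -0.0382; denominator = 1 − 0.0282 = 0.9718
φ_{22} = -0.0382 / 0.9718 = -0.039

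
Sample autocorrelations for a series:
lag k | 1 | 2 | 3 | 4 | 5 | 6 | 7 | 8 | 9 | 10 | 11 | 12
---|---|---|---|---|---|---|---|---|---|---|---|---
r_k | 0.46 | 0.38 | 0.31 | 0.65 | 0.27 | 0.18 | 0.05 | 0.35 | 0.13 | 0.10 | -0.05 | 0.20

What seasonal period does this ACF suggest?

4

The largest autocorrelation is r_4 = 0.65; the remaining lags stay at or below 0.46. The elevated value at lag 1 (0.46), dropping to 0.38 at lag 2, reflects decaying short-term dependence rather than seasonality.
The dominant spike at lag 4 indicates a seasonal period of 4.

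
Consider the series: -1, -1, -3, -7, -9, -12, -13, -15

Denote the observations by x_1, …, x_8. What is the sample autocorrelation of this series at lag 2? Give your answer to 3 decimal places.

Mean x̄ = (-1 − 1 − 3 − 7 − 9 − 12 − 13 − 15)/8 = -7.6250
Deviations from mean: 6.6250, 6.6250, 4.6250, 0.6250, -1.3750, -4.3750, -5.3750, -7.3750
Σ(x_t−x̄)(x_{t+2}−x̄) = (30.6406) + (4.1406) + (-6.3594) + (-2.7344) + (7.3906) + (32.2656) = 65.3438
Denominator Σ(x_t−x̄)² = 213.8750
r_2 = 65.3438 / 213.8750 = 0.306

0.306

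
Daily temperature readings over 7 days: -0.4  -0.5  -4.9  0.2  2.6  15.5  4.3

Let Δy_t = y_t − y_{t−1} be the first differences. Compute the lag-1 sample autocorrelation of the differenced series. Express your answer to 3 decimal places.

-0.402

First differences Δy: -0.1, -4.4, 5.1, 2.4, 12.9, -11.2
Mean of differences = 0.7833
Numerator Σ(Δy_t−Δȳ)(Δy_{t+1}−Δȳ) = -136.4269
Denominator Σ(Δy_t−Δȳ)² = 339.3083
r_1(Δy) = -136.4269 / 339.3083 = -0.402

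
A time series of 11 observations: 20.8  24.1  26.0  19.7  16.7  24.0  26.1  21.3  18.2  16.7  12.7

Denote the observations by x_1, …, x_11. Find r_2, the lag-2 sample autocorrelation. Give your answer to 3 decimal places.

-0.229

Mean x̄ = (20.8 + 24.1 + 26.0 + 19.7 + 16.7 + 24.0 + 26.1 + 21.3 + 18.2 + 16.7 + 12.7)/11 = 20.5727
Numerator Σ_{t=1}^{9}(x_t−x̄)(x_{t+2}−x̄) = -42.0188
Denominator Σ(x_t−x̄)² = 183.1418
r_2 = -42.0188 / 183.1418 = -0.229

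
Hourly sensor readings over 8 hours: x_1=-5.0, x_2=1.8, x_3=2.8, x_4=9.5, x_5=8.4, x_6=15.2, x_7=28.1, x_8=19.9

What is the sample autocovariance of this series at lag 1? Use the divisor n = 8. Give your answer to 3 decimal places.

Mean x̄ = (-5.0 + 1.8 + 2.8 + 9.5 + 8.4 + 15.2 + 28.1 + 19.9)/8 = 10.0875
Σ_{t=1}^{7}(x_t−x̄)(x_{t+1}−x̄) = 450.9148
γ_1 = 450.9148 / 8 = 56.364

56.364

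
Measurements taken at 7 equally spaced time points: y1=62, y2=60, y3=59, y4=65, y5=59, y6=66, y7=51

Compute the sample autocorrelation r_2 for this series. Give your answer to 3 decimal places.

0.251

Mean ȳ = (62 + 60 + 59 + 65 + 59 + 66 + 51)/7 = 60.2857
Deviations from mean: 1.7143, -0.2857, -1.2857, 4.7143, -1.2857, 5.7143, -9.2857
Σ(y_t−ȳ)(y_{t+2}−ȳ) = (-2.2041) + (-1.3469) + (1.6531) + (26.9388) + (11.9388) = 36.9796
Denominator Σ(y_t−ȳ)² = 147.4286
r_2 = 36.9796 / 147.4286 = 0.251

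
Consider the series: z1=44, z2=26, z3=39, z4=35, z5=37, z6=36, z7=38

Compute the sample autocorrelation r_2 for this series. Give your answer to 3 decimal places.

0.210

Mean z̄ = (44 + 26 + 39 + 35 + 37 + 36 + 38)/7 = 36.4286
Σ(z_t−z̄)(z_{t+2}−z̄) = (19.4694) + (14.8980) + (1.4694) + (0.6122) + (0.8980) = 37.3469
Denominator Σ(z_t−z̄)² = 177.7143
r_2 = 37.3469 / 177.7143 = 0.210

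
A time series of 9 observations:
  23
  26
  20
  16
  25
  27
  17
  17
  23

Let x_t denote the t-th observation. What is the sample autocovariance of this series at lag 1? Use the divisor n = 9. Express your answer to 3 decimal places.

Mean x̄ = (23 + 26 + 20 + 16 + 25 + 27 + 17 + 17 + 23)/9 = 21.5556
Σ_{t=1}^{8}(x_t−x̄)(x_{t+1}−x̄) = -2.8642
γ_1 = -2.8642 / 9 = -0.318

-0.318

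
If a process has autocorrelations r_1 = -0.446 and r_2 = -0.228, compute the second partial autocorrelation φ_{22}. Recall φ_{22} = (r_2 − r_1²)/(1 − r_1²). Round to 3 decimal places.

φ_{22} = (r_2 − r_1²) / (1 − r_1²)
r_1² = (-0.446)² = 0.198916
Numerator = -0.228 − 0.1989 = -0.4269; denominator = 1 − 0.1989 = 0.8011
φ_{22} = -0.4269 / 0.8011 = -0.533

-0.533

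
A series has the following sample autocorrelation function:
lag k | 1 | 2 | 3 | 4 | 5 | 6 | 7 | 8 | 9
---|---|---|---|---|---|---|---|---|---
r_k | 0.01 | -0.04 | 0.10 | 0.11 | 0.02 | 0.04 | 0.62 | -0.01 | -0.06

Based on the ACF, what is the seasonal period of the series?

7

The largest autocorrelation is r_7 = 0.62; the remaining lags stay at or below 0.11.
The dominant spike at lag 7 indicates a seasonal period of 7.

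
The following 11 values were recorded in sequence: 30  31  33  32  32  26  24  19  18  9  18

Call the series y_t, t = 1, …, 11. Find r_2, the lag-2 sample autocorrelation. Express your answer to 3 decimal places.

Mean ȳ = (30 + 31 + 33 + 32 + 32 + 26 + 24 + 19 + 18 + 9 + 18)/11 = 24.7273
Numerator Σ_{t=1}^{9}(y_t−ȳ)(y_{t+2}−ȳ) = 286.3058
Denominator Σ(y_t−ȳ)² = 614.1818
r_2 = 286.3058 / 614.1818 = 0.466

0.466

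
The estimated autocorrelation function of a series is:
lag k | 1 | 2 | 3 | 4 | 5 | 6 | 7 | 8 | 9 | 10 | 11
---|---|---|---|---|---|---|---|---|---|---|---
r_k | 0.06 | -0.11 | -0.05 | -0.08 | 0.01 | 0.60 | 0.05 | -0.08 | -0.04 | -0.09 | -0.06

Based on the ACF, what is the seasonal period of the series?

The largest autocorrelation is r_6 = 0.60; the remaining lags stay at or below 0.06.
The dominant spike at lag 6 indicates a seasonal period of 6.

6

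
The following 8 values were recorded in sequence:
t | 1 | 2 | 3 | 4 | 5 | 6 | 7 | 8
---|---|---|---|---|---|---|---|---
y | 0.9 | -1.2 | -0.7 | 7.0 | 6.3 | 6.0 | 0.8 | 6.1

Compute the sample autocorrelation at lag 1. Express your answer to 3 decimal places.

0.223

Mean ȳ = (0.9 − 1.2 − 0.7 + 7.0 + 6.3 + 6.0 + 0.8 + 6.1)/8 = 3.1500
Numerator Σ_{t=1}^{7}(y_t−ȳ)(y_{t+1}−ȳ) = 19.1875
Denominator Σ(y_t−ȳ)² = 85.9000
r_1 = 19.1875 / 85.9000 = 0.223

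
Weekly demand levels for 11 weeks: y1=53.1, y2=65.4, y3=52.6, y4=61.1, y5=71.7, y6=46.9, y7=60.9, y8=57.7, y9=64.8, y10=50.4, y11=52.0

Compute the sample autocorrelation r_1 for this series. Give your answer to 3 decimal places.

Mean ȳ = (53.1 + 65.4 + 52.6 + 61.1 + 71.7 + 46.9 + 60.9 + 57.7 + 64.8 + 50.4 + 52.0)/11 = 57.8727
Numerator Σ_{t=1}^{10}(y_t−ȳ)(y_{t+1}−ȳ) = -242.5471
Denominator Σ(y_t−ȳ)² = 576.7618
r_1 = -242.5471 / 576.7618 = -0.421

-0.421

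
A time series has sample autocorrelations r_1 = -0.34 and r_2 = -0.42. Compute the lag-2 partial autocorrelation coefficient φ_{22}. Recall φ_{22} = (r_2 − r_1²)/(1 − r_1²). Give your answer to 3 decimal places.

φ_{22} = (r_2 − r_1²) / (1 − r_1²)
r_1² = (-0.34)² = 0.1156
Numerator = -0.42 − 0.1156 = -0.5356; denominator = 1 − 0.1156 = 0.8844
φ_{22} = -0.5356 / 0.8844 = -0.606

-0.606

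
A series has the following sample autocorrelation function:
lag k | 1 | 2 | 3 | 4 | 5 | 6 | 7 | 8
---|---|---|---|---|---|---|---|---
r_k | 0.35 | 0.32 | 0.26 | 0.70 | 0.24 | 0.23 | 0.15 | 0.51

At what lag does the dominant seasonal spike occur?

4

The largest autocorrelation is r_4 = 0.70, with a weaker echo at lag 8 (0.51); the remaining lags stay at or below 0.35. The elevated value at lag 1 (0.35), dropping to 0.32 at lag 2, reflects decaying short-term dependence rather than seasonality.
The dominant spike at lag 4 indicates a seasonal period of 4.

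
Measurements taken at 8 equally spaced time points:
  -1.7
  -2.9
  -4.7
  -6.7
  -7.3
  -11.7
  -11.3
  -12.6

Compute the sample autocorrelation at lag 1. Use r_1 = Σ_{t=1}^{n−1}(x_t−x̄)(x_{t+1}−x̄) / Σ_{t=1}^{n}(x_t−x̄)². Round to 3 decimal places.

0.630

Mean x̄ = (-1.7 − 2.9 − 4.7 − 6.7 − 7.3 − 11.7 − 11.3 − 12.6)/8 = -7.3625
Deviations from mean: 5.6625, 4.4625, 2.6625, 0.6625, 0.0625, -4.3375, -3.9375, -5.2375
Σ(x_t−x̄)(x_{t+1}−x̄) = (25.2689) + (11.8814) + (1.7639) + (0.0414) + (-0.2711) + (17.0789) + (20.6227) = 76.3861
Denominator Σ(x_t−x̄)² = 121.2588
r_1 = 76.3861 / 121.2588 = 0.630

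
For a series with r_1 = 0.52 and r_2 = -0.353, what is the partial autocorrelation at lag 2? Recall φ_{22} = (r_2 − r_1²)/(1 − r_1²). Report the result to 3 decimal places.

-0.854

φ_{22} = (r_2 − r_1²) / (1 − r_1²)
r_1² = (0.52)² = 0.2704
Numerator = -0.353 − 0.2704 = -0.6234; denominator = 1 − 0.2704 = 0.7296
φ_{22} = -0.6234 / 0.7296 = -0.854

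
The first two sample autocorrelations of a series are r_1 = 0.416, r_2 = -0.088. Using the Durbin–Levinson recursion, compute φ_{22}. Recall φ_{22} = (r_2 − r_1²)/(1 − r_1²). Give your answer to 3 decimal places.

φ_{22} = (r_2 − r_1²) / (1 − r_1²)
r_1² = (0.416)² = 0.173056
Numerator = -0.088 − 0.1731 = -0.2611; denominator = 1 − 0.1731 = 0.8269
φ_{22} = -0.2611 / 0.8269 = -0.316

-0.316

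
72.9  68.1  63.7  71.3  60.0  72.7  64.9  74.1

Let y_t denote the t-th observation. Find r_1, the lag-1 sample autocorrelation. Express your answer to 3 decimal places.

Mean ȳ = (72.9 + 68.1 + 63.7 + 71.3 + 60.0 + 72.7 + 64.9 + 74.1)/8 = 68.4625
Deviations from mean: 4.4375, -0.3625, -4.7625, 2.8375, -8.4625, 4.2375, -3.5625, 5.6375
Σ(y_t−ȳ)(y_{t+1}−ȳ) = (-1.6086) + (1.7264) + (-13.5136) + (-24.0123) + (-35.8598) + (-15.0961) + (-20.0836) = -108.4477
Denominator Σ(y_t−ȳ)² = 184.5988
r_1 = -108.4477 / 184.5988 = -0.587

-0.587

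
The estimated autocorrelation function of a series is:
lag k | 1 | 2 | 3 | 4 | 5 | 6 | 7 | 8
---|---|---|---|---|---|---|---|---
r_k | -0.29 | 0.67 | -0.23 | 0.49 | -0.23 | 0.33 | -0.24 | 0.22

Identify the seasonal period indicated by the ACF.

The largest autocorrelation is r_2 = 0.67, with weaker echoes at lags 4 (0.49), 6 (0.33) and 8 (0.22); the remaining lags stay at or below -0.23.
The dominant spike at lag 2 indicates a seasonal period of 2.

2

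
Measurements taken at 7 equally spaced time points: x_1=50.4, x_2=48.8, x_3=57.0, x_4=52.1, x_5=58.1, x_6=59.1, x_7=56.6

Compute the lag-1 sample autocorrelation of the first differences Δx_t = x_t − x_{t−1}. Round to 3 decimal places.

First differences Δx: -1.6, 8.2, -4.9, 6.0, 1.0, -2.5
Mean of differences = 1.0333
Numerator Σ(Δx_t−Δx̄)(Δx_{t+1}−Δx̄) = -90.9111
Denominator Σ(Δx_t−Δx̄)² = 130.6533
r_1(Δx) = -90.9111 / 130.6533 = -0.696

-0.696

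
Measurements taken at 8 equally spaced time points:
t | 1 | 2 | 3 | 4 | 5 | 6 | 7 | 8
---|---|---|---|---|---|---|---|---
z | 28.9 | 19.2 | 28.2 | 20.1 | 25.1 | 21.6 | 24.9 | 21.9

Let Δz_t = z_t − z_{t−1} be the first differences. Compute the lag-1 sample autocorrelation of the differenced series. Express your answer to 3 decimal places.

-0.808

First differences Δz: -9.7, 9.0, -8.1, 5.0, -3.5, 3.3, -3.0
Mean of differences = -1.0000
Numerator Σ(Δz_t−Δz̄)(Δz_{t+1}−Δz̄) = -234.9500
Denominator Σ(Δz_t−Δz̄)² = 290.8400
r_1(Δz) = -234.9500 / 290.8400 = -0.808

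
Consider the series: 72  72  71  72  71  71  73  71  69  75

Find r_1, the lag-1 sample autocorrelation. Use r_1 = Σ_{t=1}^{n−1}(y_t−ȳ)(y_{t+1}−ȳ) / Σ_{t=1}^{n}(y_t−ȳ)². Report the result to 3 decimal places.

-0.402

Mean ȳ = (72 + 72 + 71 + 72 + 71 + 71 + 73 + 71 + 69 + 75)/10 = 71.7000
Numerator Σ_{t=1}^{9}(y_t−ȳ)(y_{t+1}−ȳ) = -8.8900
Denominator Σ(y_t−ȳ)² = 22.1000
r_1 = -8.8900 / 22.1000 = -0.402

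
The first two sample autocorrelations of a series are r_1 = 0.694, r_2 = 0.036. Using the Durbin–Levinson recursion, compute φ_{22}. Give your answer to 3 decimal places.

φ_{22} = (r_2 − r_1²) / (1 − r_1²)
r_1² = (0.694)² = 0.481636
Numerator = 0.036 − 0.4816 = -0.4456; denominator = 1 − 0.4816 = 0.5184
φ_{22} = -0.4456 / 0.5184 = -0.860

-0.860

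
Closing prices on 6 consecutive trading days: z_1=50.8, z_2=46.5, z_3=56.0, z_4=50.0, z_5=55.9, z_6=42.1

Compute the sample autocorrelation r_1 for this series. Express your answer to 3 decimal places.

-0.496

Mean z̄ = (50.8 + 46.5 + 56.0 + 50.0 + 55.9 + 42.1)/6 = 50.2167
Deviations from mean: 0.5833, -3.7167, 5.7833, -0.2167, 5.6833, -8.1167
Σ(z_t−z̄)(z_{t+1}−z̄) = (-2.1681) + (-21.4947) + (-1.2531) + (-1.2314) + (-46.1297) = -72.2769
Denominator Σ(z_t−z̄)² = 145.8283
r_1 = -72.2769 / 145.8283 = -0.496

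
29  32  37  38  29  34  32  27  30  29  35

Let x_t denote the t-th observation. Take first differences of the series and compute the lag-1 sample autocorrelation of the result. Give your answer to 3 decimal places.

-0.266

First differences Δx: 3, 5, 1, -9, 5, -2, -5, 3, -1, 6
Mean of differences = 0.6000
Numerator Σ(Δx_t−Δx̄)(Δx_{t+1}−Δx̄) = -56.5600
Denominator Σ(Δx_t−Δx̄)² = 212.4000
r_1(Δx) = -56.5600 / 212.4000 = -0.266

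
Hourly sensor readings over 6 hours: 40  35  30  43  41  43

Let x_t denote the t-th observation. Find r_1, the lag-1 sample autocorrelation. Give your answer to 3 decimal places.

0.072

Mean x̄ = (40 + 35 + 30 + 43 + 41 + 43)/6 = 38.6667
Σ(x_t−x̄)(x_{t+1}−x̄) = (-4.8889) + (31.7778) + (-37.5556) + (10.1111) + (10.1111) = 9.5556
Denominator Σ(x_t−x̄)² = 133.3333
r_1 = 9.5556 / 133.3333 = 0.072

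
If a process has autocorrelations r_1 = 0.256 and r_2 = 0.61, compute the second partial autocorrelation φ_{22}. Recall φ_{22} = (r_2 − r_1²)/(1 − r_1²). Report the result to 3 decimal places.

φ_{22} = (r_2 − r_1²) / (1 − r_1²)
r_1² = (0.256)² = 0.065536
Numerator = 0.61 − 0.0655 = 0.5445; denominator = 1 − 0.0655 = 0.9345
φ_{22} = 0.5445 / 0.9345 = 0.583

0.583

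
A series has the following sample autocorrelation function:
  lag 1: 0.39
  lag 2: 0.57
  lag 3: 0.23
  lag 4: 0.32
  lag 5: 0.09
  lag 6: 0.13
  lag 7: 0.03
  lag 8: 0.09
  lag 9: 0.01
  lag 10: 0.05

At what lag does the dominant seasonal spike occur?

The largest autocorrelation is r_2 = 0.57; the remaining lags stay at or below 0.39.
The dominant spike at lag 2 indicates a seasonal period of 2.

2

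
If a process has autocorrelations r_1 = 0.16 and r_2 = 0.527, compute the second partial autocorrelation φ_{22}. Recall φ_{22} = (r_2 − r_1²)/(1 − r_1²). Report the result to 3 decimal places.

0.515

φ_{22} = (r_2 − r_1²) / (1 − r_1²)
r_1² = (0.16)² = 0.0256
Numerator = 0.527 − 0.0256 = 0.5014; denominator = 1 − 0.0256 = 0.9744
φ_{22} = 0.5014 / 0.9744 = 0.515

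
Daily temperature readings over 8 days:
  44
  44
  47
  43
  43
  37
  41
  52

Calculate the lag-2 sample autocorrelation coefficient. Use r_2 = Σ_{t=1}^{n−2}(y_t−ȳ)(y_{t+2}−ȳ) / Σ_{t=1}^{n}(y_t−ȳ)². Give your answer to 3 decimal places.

Mean ȳ = (44 + 44 + 47 + 43 + 43 + 37 + 41 + 52)/8 = 43.8750
Deviations from mean: 0.1250, 0.1250, 3.1250, -0.8750, -0.8750, -6.8750, -2.8750, 8.1250
Σ(y_t−ȳ)(y_{t+2}−ȳ) = (0.3906) + (-0.1094) + (-2.7344) + (6.0156) + (2.5156) + (-55.8594) = -49.7813
Denominator Σ(y_t−ȳ)² = 132.8750
r_2 = -49.7813 / 132.8750 = -0.375

-0.375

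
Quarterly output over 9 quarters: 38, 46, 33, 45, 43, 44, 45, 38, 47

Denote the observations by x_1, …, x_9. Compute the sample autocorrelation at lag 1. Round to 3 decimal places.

Mean x̄ = (38 + 46 + 33 + 45 + 43 + 44 + 45 + 38 + 47)/9 = 42.1111
Numerator Σ_{t=1}^{8}(x_t−x̄)(x_{t+1}−x̄) = -100.0123
Denominator Σ(x_t−x̄)² = 176.8889
r_1 = -100.0123 / 176.8889 = -0.565

-0.565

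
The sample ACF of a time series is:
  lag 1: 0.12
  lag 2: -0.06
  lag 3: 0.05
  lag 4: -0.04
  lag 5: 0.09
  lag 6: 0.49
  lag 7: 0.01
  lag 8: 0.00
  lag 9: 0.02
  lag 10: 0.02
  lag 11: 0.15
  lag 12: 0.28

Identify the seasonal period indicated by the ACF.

The largest autocorrelation is r_6 = 0.49, with a weaker echo at lag 12 (0.28); the remaining lags stay at or below 0.15.
The dominant spike at lag 6 indicates a seasonal period of 6.

6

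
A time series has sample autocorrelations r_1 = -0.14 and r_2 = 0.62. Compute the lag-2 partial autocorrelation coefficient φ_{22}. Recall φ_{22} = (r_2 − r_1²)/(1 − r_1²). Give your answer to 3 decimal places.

0.612

φ_{22} = (r_2 − r_1²) / (1 − r_1²)
r_1² = (-0.14)² = 0.0196
Numerator = 0.62 − 0.0196 = 0.6004; denominator = 1 − 0.0196 = 0.9804
φ_{22} = 0.6004 / 0.9804 = 0.612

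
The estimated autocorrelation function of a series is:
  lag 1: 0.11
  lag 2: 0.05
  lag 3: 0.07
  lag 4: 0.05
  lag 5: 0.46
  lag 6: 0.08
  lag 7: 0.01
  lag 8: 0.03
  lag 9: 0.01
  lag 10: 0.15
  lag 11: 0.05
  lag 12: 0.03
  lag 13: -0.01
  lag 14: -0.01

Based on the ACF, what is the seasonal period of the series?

The largest autocorrelation is r_5 = 0.46, with a weaker echo at lag 10 (0.15); the remaining lags stay at or below 0.11.
The dominant spike at lag 5 indicates a seasonal period of 5.

5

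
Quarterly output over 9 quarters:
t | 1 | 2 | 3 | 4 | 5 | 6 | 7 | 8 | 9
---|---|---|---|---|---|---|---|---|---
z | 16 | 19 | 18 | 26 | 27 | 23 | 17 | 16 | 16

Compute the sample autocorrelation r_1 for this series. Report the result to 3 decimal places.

0.497

Mean z̄ = (16 + 19 + 18 + 26 + 27 + 23 + 17 + 16 + 16)/9 = 19.7778
Numerator Σ_{t=1}^{8}(z_t−z̄)(z_{t+1}−z̄) = 77.2840
Denominator Σ(z_t−z̄)² = 155.5556
r_1 = 77.2840 / 155.5556 = 0.497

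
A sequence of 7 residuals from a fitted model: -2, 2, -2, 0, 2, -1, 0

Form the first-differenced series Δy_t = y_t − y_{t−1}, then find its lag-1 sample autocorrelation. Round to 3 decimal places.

First differences Δy: 4, -4, 2, 2, -3, 1
Mean of differences = 0.3333
Numerator Σ(Δy_t−Δȳ)(Δy_{t+1}−Δȳ) = -28.1111
Denominator Σ(Δy_t−Δȳ)² = 49.3333
r_1(Δy) = -28.1111 / 49.3333 = -0.570

-0.570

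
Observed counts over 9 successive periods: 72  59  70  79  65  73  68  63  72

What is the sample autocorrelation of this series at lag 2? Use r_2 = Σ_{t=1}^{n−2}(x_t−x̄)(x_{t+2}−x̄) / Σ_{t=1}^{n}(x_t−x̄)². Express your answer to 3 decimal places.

Mean x̄ = (72 + 59 + 70 + 79 + 65 + 73 + 68 + 63 + 72)/9 = 69.0000
Σ(x_t−x̄)(x_{t+2}−x̄) = (3.0000) + (-100.0000) + (-4.0000) + (40.0000) + (4.0000) + (-24.0000) + (-3.0000) = -84.0000
Denominator Σ(x_t−x̄)² = 288.0000
r_2 = -84.0000 / 288.0000 = -0.292

-0.292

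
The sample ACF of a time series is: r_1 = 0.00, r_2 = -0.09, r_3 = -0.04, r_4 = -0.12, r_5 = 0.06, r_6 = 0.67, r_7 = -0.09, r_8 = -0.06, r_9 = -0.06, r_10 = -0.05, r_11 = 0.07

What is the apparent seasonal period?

The largest autocorrelation is r_6 = 0.67; the remaining lags stay at or below 0.07.
The dominant spike at lag 6 indicates a seasonal period of 6.

6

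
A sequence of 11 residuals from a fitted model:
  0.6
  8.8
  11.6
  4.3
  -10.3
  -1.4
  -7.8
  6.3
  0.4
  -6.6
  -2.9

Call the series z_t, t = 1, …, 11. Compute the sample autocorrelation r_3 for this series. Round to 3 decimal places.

Mean z̄ = (0.6 + 8.8 + 11.6 + 4.3 − 10.3 − 1.4 − 7.8 + 6.3 + 0.4 − 6.6 − 2.9)/11 = 0.2727
Numerator Σ_{t=1}^{8}(z_t−z̄)(z_{t+3}−z̄) = -167.8759
Denominator Σ(z_t−z̄)² = 490.7418
r_3 = -167.8759 / 490.7418 = -0.342

-0.342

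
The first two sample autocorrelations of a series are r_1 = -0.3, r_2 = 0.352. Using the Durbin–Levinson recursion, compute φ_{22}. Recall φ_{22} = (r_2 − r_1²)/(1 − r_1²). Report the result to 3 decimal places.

φ_{22} = (r_2 − r_1²) / (1 − r_1²)
r_1² = (-0.3)² = 0.09
Numerator = 0.352 − 0.0900 = 0.2620; denominator = 1 − 0.0900 = 0.9100
φ_{22} = 0.2620 / 0.9100 = 0.288

0.288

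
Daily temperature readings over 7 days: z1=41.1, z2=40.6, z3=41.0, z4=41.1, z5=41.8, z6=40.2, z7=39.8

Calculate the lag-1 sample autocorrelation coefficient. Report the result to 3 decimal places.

Mean z̄ = (41.1 + 40.6 + 41.0 + 41.1 + 41.8 + 40.2 + 39.8)/7 = 40.8000
Deviations from mean: 0.3000, -0.2000, 0.2000, 0.3000, 1.0000, -0.6000, -1.0000
Σ(z_t−z̄)(z_{t+1}−z̄) = (-0.0600) + (-0.0400) + (0.0600) + (0.3000) + (-0.6000) + (0.6000) = 0.2600
Denominator Σ(z_t−z̄)² = 2.6200
r_1 = 0.2600 / 2.6200 = 0.099

0.099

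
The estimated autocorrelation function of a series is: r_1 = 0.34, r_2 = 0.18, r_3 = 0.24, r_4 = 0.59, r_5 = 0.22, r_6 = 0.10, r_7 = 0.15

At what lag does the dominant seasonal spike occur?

The largest autocorrelation is r_4 = 0.59; the remaining lags stay at or below 0.34. The elevated value at lag 1 (0.34), dropping to 0.18 at lag 2, reflects decaying short-term dependence rather than seasonality.
The dominant spike at lag 4 indicates a seasonal period of 4.

4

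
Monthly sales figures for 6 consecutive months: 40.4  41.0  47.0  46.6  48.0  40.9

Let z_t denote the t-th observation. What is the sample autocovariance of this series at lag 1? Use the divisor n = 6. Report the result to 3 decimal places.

1.285

Mean z̄ = (40.4 + 41.0 + 47.0 + 46.6 + 48.0 + 40.9)/6 = 43.9833
Deviations: -3.5833, -2.9833, 3.0167, 2.6167, 4.0167, -3.0833
Σ_{t=1}^{5}(z_t−z̄)(z_{t+1}−z̄) = 7.7097
γ_1 = 7.7097 / 6 = 1.285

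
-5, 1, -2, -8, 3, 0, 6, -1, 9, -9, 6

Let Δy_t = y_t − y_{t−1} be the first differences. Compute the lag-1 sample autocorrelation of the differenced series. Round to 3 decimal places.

First differences Δy: 6, -3, -6, 11, -3, 6, -7, 10, -18, 15
Mean of differences = 1.1000
Numerator Σ(Δy_t−Δȳ)(Δy_{t+1}−Δȳ) = -669.2100
Denominator Σ(Δy_t−Δȳ)² = 932.9000
r_1(Δy) = -669.2100 / 932.9000 = -0.717

-0.717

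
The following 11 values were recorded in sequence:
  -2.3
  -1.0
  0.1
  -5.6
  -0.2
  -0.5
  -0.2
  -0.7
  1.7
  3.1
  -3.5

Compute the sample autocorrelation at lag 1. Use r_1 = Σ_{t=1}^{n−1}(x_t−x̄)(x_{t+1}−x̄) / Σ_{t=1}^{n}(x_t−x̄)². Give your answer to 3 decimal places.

Mean x̄ = (-2.3 − 1.0 + 0.1 − 5.6 − 0.2 − 0.5 − 0.2 − 0.7 + 1.7 + 3.1 − 3.5)/11 = -0.8273
Numerator Σ_{t=1}^{10}(x_t−x̄)(x_{t+1}−x̄) = -7.0844
Denominator Σ(x_t−x̄)² = 55.7018
r_1 = -7.0844 / 55.7018 = -0.127

-0.127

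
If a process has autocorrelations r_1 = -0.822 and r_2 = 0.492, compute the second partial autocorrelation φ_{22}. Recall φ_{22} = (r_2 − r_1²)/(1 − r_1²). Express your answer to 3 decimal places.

φ_{22} = (r_2 − r_1²) / (1 − r_1²)
r_1² = (-0.822)² = 0.675684
Numerator = 0.492 − 0.6757 = -0.1837; denominator = 1 − 0.6757 = 0.3243
φ_{22} = -0.1837 / 0.3243 = -0.566

-0.566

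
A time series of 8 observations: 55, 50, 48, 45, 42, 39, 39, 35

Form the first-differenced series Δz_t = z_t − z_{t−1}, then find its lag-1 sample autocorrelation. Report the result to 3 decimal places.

-0.376

First differences Δz: -5, -2, -3, -3, -3, 0, -4
Mean of differences = -2.8571
Numerator Σ(Δz_t−Δz̄)(Δz_{t+1}−Δz̄) = -5.5918
Denominator Σ(Δz_t−Δz̄)² = 14.8571
r_1(Δz) = -5.5918 / 14.8571 = -0.376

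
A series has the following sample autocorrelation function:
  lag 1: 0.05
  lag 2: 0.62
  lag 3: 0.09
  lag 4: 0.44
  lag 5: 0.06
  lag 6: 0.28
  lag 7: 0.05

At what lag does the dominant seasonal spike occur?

The largest autocorrelation is r_2 = 0.62, with weaker echoes at lags 4 (0.44) and 6 (0.28); the remaining lags stay at or below 0.09.
The dominant spike at lag 2 indicates a seasonal period of 2.

2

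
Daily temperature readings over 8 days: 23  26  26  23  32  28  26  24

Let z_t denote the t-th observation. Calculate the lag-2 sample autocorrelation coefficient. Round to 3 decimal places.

-0.161

Mean z̄ = (23 + 26 + 26 + 23 + 32 + 28 + 26 + 24)/8 = 26.0000
Σ(z_t−z̄)(z_{t+2}−z̄) = (0.0000) + (0.0000) + (0.0000) + (-6.0000) + (0.0000) + (-4.0000) = -10.0000
Denominator Σ(z_t−z̄)² = 62.0000
r_2 = -10.0000 / 62.0000 = -0.161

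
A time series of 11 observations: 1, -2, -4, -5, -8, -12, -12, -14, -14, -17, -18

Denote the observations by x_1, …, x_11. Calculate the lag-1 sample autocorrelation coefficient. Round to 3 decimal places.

0.706

Mean x̄ = (1 − 2 − 4 − 5 − 8 − 12 − 12 − 14 − 14 − 17 − 18)/11 = -9.5455
Numerator Σ_{t=1}^{10}(x_t−x̄)(x_{t+1}−x̄) = 282.8843
Denominator Σ(x_t−x̄)² = 400.7273
r_1 = 282.8843 / 400.7273 = 0.706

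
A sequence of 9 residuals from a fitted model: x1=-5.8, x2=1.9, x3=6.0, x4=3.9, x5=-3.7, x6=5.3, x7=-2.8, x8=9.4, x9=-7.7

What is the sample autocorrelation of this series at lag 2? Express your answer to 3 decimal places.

Mean x̄ = (-5.8 + 1.9 + 6.0 + 3.9 − 3.7 + 5.3 − 2.8 + 9.4 − 7.7)/9 = 0.7222
Numerator Σ_{t=1}^{7}(x_t−x̄)(x_{t+2}−x̄) = 45.4935
Denominator Σ(x_t−x̄)² = 281.0356
r_2 = 45.4935 / 281.0356 = 0.162

0.162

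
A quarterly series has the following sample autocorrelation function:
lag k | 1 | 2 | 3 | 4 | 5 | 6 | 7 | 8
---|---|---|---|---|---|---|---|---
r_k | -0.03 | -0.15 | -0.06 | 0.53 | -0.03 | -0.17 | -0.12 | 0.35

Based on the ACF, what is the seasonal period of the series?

The largest autocorrelation is r_4 = 0.53, with a weaker echo at lag 8 (0.35); the remaining lags stay at or below -0.03.
The dominant spike at lag 4 indicates a seasonal period of 4.

4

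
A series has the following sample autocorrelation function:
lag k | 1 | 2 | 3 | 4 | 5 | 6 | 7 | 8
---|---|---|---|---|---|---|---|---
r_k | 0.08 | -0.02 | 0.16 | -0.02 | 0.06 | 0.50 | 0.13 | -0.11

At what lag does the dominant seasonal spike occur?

6

The largest autocorrelation is r_6 = 0.50; the remaining lags stay at or below 0.16.
The dominant spike at lag 6 indicates a seasonal period of 6.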